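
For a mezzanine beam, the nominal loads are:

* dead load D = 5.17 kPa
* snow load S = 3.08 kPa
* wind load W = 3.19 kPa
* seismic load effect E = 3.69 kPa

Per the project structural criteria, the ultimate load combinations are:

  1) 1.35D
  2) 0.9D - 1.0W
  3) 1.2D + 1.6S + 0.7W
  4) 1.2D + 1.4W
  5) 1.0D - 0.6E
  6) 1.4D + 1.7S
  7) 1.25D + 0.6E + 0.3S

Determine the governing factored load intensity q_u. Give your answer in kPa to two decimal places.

1) 1.35(5.17) = 6.98
2) 0.9(5.17) - 1.0(3.19) = 1.46
3) 1.2(5.17) + 1.6(3.08) + 0.7(3.19) = 13.37
4) 1.2(5.17) + 1.4(3.19) = 10.67
5) 1.0(5.17) - 0.6(3.69) = 2.96
6) 1.4(5.17) + 1.7(3.08) = 12.47
7) 1.25(5.17) + 0.6(3.69) + 0.3(3.08) = 9.60
Maximum is from combination 3.

13.37 kPa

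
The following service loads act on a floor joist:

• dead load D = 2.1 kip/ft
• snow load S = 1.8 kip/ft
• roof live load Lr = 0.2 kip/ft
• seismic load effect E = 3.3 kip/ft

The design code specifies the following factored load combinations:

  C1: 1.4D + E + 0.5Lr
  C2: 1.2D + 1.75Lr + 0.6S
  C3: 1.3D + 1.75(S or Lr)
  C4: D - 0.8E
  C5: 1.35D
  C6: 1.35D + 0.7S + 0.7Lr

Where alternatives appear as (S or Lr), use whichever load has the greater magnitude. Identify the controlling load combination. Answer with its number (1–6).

(S or Lr) → S = 1.8 kip/ft.
C1: 1.4(2.1) + 1.0(3.3) + 0.5(0.2) = 2.9 + 3.3 + 0.1 = 6.3
C2: 1.2(2.1) + 1.75(0.2) + 0.6(1.8) = 2.5 + 0.4 + 1.1 = 4.0
C3: 1.3(2.1) + 1.75(1.8) = 2.7 + 3.2 = 5.9
C4: 1.0(2.1) - 0.8(3.3) = 2.1 - 2.6 = -0.5
C5: 1.35(2.1) = 2.8
C6: 1.35(2.1) + 0.7(1.8) + 0.7(0.2) = 2.8 + 1.3 + 0.1 = 4.2
The largest value is 6.3 kip/ft from combination 1.

Combination 1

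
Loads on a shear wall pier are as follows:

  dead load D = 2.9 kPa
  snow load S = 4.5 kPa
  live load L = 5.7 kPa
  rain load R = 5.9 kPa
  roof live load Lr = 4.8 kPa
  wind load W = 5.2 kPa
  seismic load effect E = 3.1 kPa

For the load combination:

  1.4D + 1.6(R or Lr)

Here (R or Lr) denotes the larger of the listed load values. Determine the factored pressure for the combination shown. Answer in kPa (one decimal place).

13.5 kPa

(R or Lr) → R = 5.9 kPa.
1.4(2.9) + 1.6(5.9) = 4.1 + 9.4 = 13.5
p_u = 13.5 kPa.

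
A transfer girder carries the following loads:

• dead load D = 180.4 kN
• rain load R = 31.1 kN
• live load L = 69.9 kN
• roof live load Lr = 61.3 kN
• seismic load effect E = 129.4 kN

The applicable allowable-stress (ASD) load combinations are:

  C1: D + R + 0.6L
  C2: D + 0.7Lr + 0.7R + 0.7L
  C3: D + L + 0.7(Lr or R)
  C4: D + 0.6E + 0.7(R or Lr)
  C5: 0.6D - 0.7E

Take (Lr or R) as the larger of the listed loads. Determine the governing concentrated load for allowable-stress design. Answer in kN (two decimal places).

300.95 kN

(Lr or R) → Lr = 61.3 kN; (R or Lr) → Lr = 61.3 kN.
C1: 1.0(180.4) + 1.0(31.1) + 0.6(69.9) = 180.40 + 31.10 + 41.94 = 253.44
C2: 1.0(180.4) + 0.7(61.3) + 0.7(31.1) + 0.7(69.9) = 180.40 + 42.91 + 21.77 + 48.93 = 294.01
C3: 1.0(180.4) + 1.0(69.9) + 0.7(61.3) = 180.40 + 69.90 + 42.91 = 293.21
C4: 1.0(180.4) + 0.6(129.4) + 0.7(61.3) = 180.40 + 77.64 + 42.91 = 300.95
C5: 0.6(180.4) - 0.7(129.4) = 108.24 - 90.58 = 17.66
Combination 4 governs: P = 300.95 kN.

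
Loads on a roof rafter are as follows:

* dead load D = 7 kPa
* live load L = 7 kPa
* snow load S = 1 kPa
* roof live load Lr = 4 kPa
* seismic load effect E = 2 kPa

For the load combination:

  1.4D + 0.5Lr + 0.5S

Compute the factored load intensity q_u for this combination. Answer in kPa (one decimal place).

1.4(7) + 0.5(4) + 0.5(1) = 9.8 + 2.0 + 0.5 = 12.3
q_u = 12.3 kPa.

12.3 kPa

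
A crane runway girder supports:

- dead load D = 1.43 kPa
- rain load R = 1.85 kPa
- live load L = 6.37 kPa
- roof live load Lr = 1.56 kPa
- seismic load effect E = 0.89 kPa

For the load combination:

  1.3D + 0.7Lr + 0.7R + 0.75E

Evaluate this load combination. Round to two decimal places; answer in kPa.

4.91 kPa

1.3(1.43) + 0.7(1.56) + 0.7(1.85) + 0.75(0.89) = 4.91
q_u = 4.91 kPa.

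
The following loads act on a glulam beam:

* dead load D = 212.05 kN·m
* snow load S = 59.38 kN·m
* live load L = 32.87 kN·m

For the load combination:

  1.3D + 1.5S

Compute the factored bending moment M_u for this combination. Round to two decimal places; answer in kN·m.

364.74 kN·m

1.3(212.05) + 1.5(59.38) = 275.67 + 89.07 = 364.74
M_u = 364.74 kN·m.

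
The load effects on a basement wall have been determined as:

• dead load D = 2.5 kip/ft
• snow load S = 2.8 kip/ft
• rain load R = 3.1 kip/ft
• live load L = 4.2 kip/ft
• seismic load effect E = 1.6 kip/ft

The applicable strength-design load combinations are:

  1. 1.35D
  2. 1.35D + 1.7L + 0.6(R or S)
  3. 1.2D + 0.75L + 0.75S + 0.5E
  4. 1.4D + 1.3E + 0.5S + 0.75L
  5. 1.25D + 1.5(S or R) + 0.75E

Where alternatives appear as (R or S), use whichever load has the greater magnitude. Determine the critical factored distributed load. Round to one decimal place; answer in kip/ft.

12.4 kip/ft

(R or S) → R = 3.1 kip/ft; (S or R) → R = 3.1 kip/ft.
1. 1.35(2.5) = 3.4
2. 1.35(2.5) + 1.7(4.2) + 0.6(3.1) = 3.4 + 7.1 + 1.9 = 12.4
3. 1.2(2.5) + 0.75(4.2) + 0.75(2.8) + 0.5(1.6) = 3.0 + 3.2 + 2.1 + 0.8 = 9.1
4. 1.4(2.5) + 1.3(1.6) + 0.5(2.8) + 0.75(4.2) = 10.1
5. 1.25(2.5) + 1.5(3.1) + 0.75(1.6) = 3.1 + 4.7 + 1.2 = 9.0
The controlling combination is 2, giving 12.4 kip/ft.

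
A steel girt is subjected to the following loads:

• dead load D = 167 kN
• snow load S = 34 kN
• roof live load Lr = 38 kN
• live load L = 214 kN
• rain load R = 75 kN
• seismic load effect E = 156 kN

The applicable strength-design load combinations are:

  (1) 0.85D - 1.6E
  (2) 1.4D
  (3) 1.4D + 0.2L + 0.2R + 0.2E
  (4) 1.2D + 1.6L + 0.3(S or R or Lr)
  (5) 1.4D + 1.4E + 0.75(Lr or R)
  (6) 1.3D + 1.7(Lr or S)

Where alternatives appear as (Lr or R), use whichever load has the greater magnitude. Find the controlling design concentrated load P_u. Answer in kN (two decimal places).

(S or R or Lr) → R = 75 kN; (Lr or R) → R = 75 kN; (Lr or S) → Lr = 38 kN.
(1) 0.85(167) - 1.6(156) = 141.95 - 249.60 = -107.65
(2) 1.4(167) = 233.80
(3) 1.4(167) + 0.2(214) + 0.2(75) + 0.2(156) = 233.80 + 42.80 + 15.00 + 31.20 = 322.80
(4) 1.2(167) + 1.6(214) + 0.3(75) = 200.40 + 342.40 + 22.50 = 565.30
(5) 1.4(167) + 1.4(156) + 0.75(75) = 233.80 + 218.40 + 56.25 = 508.45
(6) 1.3(167) + 1.7(38) = 217.10 + 64.60 = 281.70
Combination 4 governs: P_u = 565.30 kN.

565.30 kN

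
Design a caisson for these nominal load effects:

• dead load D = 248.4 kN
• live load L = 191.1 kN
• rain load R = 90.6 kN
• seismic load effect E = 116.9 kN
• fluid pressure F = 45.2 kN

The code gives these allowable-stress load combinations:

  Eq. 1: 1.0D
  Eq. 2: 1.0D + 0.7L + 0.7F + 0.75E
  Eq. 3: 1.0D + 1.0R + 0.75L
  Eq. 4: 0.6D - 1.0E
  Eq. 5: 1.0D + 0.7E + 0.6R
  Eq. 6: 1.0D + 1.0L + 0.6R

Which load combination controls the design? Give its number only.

Eq. 1: 1.0(248.4) = 248.4
Eq. 2: 1.0(248.4) + 0.7(191.1) + 0.7(45.2) + 0.75(116.9) = 248.4 + 133.8 + 31.6 + 87.7 = 501.5
Eq. 3: 1.0(248.4) + 1.0(90.6) + 0.75(191.1) = 248.4 + 90.6 + 143.3 = 482.3
Eq. 4: 0.6(248.4) - 1.0(116.9) = 149.0 - 116.9 = 32.1
Eq. 5: 1.0(248.4) + 0.7(116.9) + 0.6(90.6) = 248.4 + 81.8 + 54.4 = 384.6
Eq. 6: 1.0(248.4) + 1.0(191.1) + 0.6(90.6) = 248.4 + 191.1 + 54.4 = 493.9
The largest value is 501.5 kN from combination 2.

Combination 2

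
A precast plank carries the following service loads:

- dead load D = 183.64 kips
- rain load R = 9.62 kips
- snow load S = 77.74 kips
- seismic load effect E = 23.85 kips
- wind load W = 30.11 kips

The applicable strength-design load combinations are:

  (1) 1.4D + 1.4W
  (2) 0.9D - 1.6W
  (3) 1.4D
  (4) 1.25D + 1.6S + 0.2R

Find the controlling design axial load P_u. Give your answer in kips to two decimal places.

(1) 1.4(183.64) + 1.4(30.11) = 257.10 + 42.15 = 299.25
(2) 0.9(183.64) - 1.6(30.11) = 165.28 - 48.18 = 117.10
(3) 1.4(183.64) = 257.10
(4) 1.25(183.64) + 1.6(77.74) + 0.2(9.62) = 355.86
Combination 4 governs: P_u = 355.86 kips.

355.86 kips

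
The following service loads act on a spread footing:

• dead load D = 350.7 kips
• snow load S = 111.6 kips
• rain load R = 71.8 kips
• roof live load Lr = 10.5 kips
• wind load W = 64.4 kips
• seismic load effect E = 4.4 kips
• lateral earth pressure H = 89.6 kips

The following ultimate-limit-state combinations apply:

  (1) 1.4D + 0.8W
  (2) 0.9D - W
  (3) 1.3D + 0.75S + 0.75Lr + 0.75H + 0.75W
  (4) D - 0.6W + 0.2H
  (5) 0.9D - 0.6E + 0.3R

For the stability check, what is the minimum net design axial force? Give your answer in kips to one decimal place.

(1) 1.4(350.7) + 0.8(64.4) = 491.0 + 51.5 = 542.5
(2) 0.9(350.7) - 1.0(64.4) = 315.6 - 64.4 = 251.2
(3) 1.3(350.7) + 0.75(111.6) + 0.75(10.5) + 0.75(89.6) + 0.75(64.4) = 455.9 + 83.7 + 7.9 + 67.2 + 48.3 = 663.0
(4) 1.0(350.7) - 0.6(64.4) + 0.2(89.6) = 350.7 - 38.6 + 17.9 = 330.0
(5) 0.9(350.7) - 0.6(4.4) + 0.3(71.8) = 315.6 - 2.6 + 21.5 = 334.5
Combination 2 gives the minimum: 251.2 kips.

251.2 kips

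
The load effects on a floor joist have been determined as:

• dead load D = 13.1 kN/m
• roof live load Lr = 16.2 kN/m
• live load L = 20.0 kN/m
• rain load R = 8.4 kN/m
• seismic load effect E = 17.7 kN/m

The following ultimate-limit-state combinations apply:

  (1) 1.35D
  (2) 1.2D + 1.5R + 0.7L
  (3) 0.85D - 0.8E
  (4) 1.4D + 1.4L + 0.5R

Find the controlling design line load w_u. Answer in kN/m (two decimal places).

(1) 1.35(13.1) = 17.69
(2) 1.2(13.1) + 1.5(8.4) + 0.7(20.0) = 42.32
(3) 0.85(13.1) - 0.8(17.7) = -3.03
(4) 1.4(13.1) + 1.4(20.0) + 0.5(8.4) = 50.54
The controlling combination is 4, giving 50.54 kN/m.

50.54 kN/m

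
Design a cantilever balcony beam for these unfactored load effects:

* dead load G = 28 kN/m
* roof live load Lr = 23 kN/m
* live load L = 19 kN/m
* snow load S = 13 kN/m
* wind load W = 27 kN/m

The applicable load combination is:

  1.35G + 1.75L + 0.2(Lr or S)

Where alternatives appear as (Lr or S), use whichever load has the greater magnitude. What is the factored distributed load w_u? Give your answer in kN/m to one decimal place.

75.7 kN/m

(Lr or S) → Lr = 23 kN/m.
1.35(28) + 1.75(19) + 0.2(23) = 37.8 + 33.3 + 4.6 = 75.7
w_u = 75.7 kN/m.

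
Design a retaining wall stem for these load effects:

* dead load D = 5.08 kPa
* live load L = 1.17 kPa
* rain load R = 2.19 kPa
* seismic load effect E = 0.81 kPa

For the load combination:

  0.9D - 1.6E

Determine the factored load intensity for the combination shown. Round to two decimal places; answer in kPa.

0.9(5.08) - 1.6(0.81) = 3.28
q_u = 3.28 kPa.

3.28 kPa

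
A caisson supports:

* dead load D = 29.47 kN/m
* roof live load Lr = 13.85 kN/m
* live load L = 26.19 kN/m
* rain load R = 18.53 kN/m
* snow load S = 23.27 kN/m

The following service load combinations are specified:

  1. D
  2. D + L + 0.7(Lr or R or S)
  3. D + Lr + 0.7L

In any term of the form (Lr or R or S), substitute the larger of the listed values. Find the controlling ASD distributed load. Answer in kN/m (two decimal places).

71.95 kN/m

(Lr or R or S) → S = 23.27 kN/m.
1. 1.0(29.47) = 29.47
2. 1.0(29.47) + 1.0(26.19) + 0.7(23.27) = 29.47 + 26.19 + 16.29 = 71.95
3. 1.0(29.47) + 1.0(13.85) + 0.7(26.19) = 29.47 + 13.85 + 18.33 = 61.65
Combination 2 governs: w = 71.95 kN/m.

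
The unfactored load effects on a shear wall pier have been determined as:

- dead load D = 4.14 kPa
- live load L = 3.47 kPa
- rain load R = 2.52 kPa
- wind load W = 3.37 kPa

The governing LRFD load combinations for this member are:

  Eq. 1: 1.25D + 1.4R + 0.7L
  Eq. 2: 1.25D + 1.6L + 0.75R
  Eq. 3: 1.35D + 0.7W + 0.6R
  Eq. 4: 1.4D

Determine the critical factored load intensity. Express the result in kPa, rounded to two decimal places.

12.62 kPa

Eq. 1: 1.25(4.14) + 1.4(2.52) + 0.7(3.47) = 11.13
Eq. 2: 1.25(4.14) + 1.6(3.47) + 0.75(2.52) = 5.18 + 5.55 + 1.89 = 12.62
Eq. 3: 1.35(4.14) + 0.7(3.37) + 0.6(2.52) = 5.59 + 2.36 + 1.51 = 9.46
Eq. 4: 1.4(4.14) = 5.80
Combination 2 governs: q_u = 12.62 kPa.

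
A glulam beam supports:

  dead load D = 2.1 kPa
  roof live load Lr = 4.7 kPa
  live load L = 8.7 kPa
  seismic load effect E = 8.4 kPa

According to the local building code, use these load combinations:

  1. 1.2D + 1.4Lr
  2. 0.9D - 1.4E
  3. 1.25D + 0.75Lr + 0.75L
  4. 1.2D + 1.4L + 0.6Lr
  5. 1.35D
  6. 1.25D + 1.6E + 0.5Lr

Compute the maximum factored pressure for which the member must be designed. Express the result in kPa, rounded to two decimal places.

18.42 kPa

1. 1.2(2.1) + 1.4(4.7) = 2.52 + 6.58 = 9.10
2. 0.9(2.1) - 1.4(8.4) = 1.89 - 11.76 = -9.87
3. 1.25(2.1) + 0.75(4.7) + 0.75(8.7) = 12.68
4. 1.2(2.1) + 1.4(8.7) + 0.6(4.7) = 2.52 + 12.18 + 2.82 = 17.52
5. 1.35(2.1) = 2.84
6. 1.25(2.1) + 1.6(8.4) + 0.5(4.7) = 2.63 + 13.44 + 2.35 = 18.42
The controlling combination is 6, giving 18.42 kPa.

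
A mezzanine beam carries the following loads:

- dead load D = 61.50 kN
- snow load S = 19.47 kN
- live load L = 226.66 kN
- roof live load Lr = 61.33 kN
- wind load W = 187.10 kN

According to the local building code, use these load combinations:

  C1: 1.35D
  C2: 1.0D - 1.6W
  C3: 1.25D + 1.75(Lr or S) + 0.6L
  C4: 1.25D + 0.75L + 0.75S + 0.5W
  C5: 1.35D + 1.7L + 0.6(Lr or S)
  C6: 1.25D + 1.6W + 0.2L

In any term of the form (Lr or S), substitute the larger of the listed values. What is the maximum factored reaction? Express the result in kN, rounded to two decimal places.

(Lr or S) → Lr = 61.33 kN.
C1: 1.35(61.50) = 83.03
C2: 1.0(61.50) - 1.6(187.10) = 61.50 - 299.36 = -237.86
C3: 1.25(61.50) + 1.75(61.33) + 0.6(226.66) = 320.20
C4: 1.25(61.50) + 0.75(226.66) + 0.75(19.47) + 0.5(187.10) = 355.02
C5: 1.35(61.50) + 1.7(226.66) + 0.6(61.33) = 83.03 + 385.32 + 36.80 = 505.15
C6: 1.25(61.50) + 1.6(187.10) + 0.2(226.66) = 76.88 + 299.36 + 45.33 = 421.57
Maximum is from combination 5.

505.15 kN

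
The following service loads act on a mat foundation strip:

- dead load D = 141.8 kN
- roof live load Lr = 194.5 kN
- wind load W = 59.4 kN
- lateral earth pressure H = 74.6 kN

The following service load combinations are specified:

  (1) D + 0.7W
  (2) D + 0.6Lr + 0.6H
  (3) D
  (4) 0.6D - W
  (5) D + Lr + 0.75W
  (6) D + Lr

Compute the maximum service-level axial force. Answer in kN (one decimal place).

(1) 1.0(141.8) + 0.7(59.4) = 141.8 + 41.6 = 183.4
(2) 1.0(141.8) + 0.6(194.5) + 0.6(74.6) = 141.8 + 116.7 + 44.8 = 303.3
(3) 1.0(141.8) = 141.8
(4) 0.6(141.8) - 1.0(59.4) = 85.1 - 59.4 = 25.7
(5) 1.0(141.8) + 1.0(194.5) + 0.75(59.4) = 141.8 + 194.5 + 44.6 = 380.9
(6) 1.0(141.8) + 1.0(194.5) = 141.8 + 194.5 = 336.3
Maximum is from combination 5.

380.9 kN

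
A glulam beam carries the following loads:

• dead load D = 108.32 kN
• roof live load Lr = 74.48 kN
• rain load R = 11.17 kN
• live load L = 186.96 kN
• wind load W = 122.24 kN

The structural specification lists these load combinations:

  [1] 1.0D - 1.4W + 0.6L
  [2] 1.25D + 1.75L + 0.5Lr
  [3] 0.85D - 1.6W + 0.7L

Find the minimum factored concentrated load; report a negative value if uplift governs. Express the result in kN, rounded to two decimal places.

27.36 kN

[1] 1.0(108.32) - 1.4(122.24) + 0.6(186.96) = 49.36
[2] 1.25(108.32) + 1.75(186.96) + 0.5(74.48) = 499.82
[3] 0.85(108.32) - 1.6(122.24) + 0.7(186.96) = 27.36
Combination 3 gives the minimum: 27.36 kN.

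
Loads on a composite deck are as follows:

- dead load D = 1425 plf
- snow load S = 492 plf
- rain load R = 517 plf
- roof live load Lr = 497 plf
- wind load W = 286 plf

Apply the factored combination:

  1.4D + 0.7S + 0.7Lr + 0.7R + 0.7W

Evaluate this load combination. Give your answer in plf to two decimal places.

1.4(1425) + 0.7(492) + 0.7(497) + 0.7(517) + 0.7(286) = 1995.00 + 344.40 + 347.90 + 361.90 + 200.20 = 3249.40
w_u = 3249.40 plf.

3249.40 plf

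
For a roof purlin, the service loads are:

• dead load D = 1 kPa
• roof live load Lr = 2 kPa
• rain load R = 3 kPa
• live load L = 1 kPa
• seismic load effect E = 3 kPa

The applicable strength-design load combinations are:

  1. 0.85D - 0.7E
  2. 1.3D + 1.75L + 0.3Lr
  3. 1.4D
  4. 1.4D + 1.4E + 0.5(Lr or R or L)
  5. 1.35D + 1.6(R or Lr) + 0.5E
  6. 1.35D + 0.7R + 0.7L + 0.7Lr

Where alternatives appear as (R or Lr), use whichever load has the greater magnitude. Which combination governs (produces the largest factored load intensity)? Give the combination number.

(Lr or R or L) → R = 3 kPa; (R or Lr) → R = 3 kPa.
1. 0.85(1) - 0.7(3) = 0.85 - 2.10 = -1.25
2. 1.3(1) + 1.75(1) + 0.3(2) = 1.30 + 1.75 + 0.60 = 3.65
3. 1.4(1) = 1.40
4. 1.4(1) + 1.4(3) + 0.5(3) = 1.40 + 4.20 + 1.50 = 7.10
5. 1.35(1) + 1.6(3) + 0.5(3) = 1.35 + 4.80 + 1.50 = 7.65
6. 1.35(1) + 0.7(3) + 0.7(1) + 0.7(2) = 1.35 + 2.10 + 0.70 + 1.40 = 5.55
The largest value is 7.65 kPa from combination 5.

Combination 5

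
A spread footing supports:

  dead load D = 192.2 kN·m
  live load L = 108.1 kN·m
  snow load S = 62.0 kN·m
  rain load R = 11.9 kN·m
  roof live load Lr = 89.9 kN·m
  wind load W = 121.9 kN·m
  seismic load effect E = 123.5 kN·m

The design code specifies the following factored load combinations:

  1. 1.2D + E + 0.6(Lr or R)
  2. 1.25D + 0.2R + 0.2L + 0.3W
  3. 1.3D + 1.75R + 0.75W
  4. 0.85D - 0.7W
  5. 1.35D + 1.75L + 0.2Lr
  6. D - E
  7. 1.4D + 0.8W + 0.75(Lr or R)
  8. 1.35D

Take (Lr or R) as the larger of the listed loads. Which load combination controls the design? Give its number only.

(Lr or R) → Lr = 89.9 kN·m.
1. 1.2(192.2) + 1.0(123.5) + 0.6(89.9) = 230.64 + 123.50 + 53.94 = 408.08
2. 1.25(192.2) + 0.2(11.9) + 0.2(108.1) + 0.3(121.9) = 240.25 + 2.38 + 21.62 + 36.57 = 300.82
3. 1.3(192.2) + 1.75(11.9) + 0.75(121.9) = 362.11
4. 0.85(192.2) - 0.7(121.9) = 163.37 - 85.33 = 78.04
5. 1.35(192.2) + 1.75(108.1) + 0.2(89.9) = 259.47 + 189.18 + 17.98 = 466.63
6. 1.0(192.2) - 1.0(123.5) = 192.20 - 123.50 = 68.70
7. 1.4(192.2) + 0.8(121.9) + 0.75(89.9) = 269.08 + 97.52 + 67.43 = 434.03
8. 1.35(192.2) = 259.47
The largest value is 466.63 kN·m from combination 5.

Combination 5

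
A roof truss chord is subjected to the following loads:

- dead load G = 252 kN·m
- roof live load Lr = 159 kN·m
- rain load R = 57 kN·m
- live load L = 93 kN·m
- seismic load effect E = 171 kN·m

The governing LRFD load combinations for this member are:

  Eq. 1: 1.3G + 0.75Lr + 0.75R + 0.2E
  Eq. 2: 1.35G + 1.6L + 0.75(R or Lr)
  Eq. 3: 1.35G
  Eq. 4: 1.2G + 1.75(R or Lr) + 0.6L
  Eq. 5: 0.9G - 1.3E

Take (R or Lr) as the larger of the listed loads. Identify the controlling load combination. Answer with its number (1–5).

(R or Lr) → Lr = 159 kN·m.
Eq. 1: 1.3(252) + 0.75(159) + 0.75(57) + 0.2(171) = 523.8
Eq. 2: 1.35(252) + 1.6(93) + 0.75(159) = 340.2 + 148.8 + 119.3 = 608.3
Eq. 3: 1.35(252) = 340.2
Eq. 4: 1.2(252) + 1.75(159) + 0.6(93) = 302.4 + 278.3 + 55.8 = 636.5
Eq. 5: 0.9(252) - 1.3(171) = 226.8 - 222.3 = 4.5
The largest value is 636.5 kN·m from combination 4.

Combination 4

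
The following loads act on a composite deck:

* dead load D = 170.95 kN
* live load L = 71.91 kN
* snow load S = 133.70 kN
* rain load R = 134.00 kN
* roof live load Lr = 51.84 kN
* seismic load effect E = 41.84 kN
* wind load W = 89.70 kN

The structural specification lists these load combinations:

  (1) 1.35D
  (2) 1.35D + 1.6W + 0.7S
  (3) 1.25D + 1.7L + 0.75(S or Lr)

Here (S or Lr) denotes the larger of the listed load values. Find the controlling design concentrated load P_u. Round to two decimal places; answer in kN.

467.89 kN

(S or Lr) → S = 133.70 kN.
(1) 1.35(170.95) = 230.78
(2) 1.35(170.95) + 1.6(89.70) + 0.7(133.70) = 230.78 + 143.52 + 93.59 = 467.89
(3) 1.25(170.95) + 1.7(71.91) + 0.75(133.70) = 436.21
Combination 2 governs: P_u = 467.89 kN.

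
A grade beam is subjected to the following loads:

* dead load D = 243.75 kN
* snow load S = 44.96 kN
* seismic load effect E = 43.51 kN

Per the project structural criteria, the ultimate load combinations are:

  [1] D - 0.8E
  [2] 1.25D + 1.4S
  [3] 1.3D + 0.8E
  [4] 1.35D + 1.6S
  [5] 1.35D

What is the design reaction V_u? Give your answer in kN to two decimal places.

401.00 kN

[1] 1.0(243.75) - 0.8(43.51) = 243.75 - 34.81 = 208.94
[2] 1.25(243.75) + 1.4(44.96) = 304.69 + 62.94 = 367.63
[3] 1.3(243.75) + 0.8(43.51) = 351.68
[4] 1.35(243.75) + 1.6(44.96) = 329.06 + 71.94 = 401.00
[5] 1.35(243.75) = 329.06
Combination 4 governs: V_u = 401.00 kN.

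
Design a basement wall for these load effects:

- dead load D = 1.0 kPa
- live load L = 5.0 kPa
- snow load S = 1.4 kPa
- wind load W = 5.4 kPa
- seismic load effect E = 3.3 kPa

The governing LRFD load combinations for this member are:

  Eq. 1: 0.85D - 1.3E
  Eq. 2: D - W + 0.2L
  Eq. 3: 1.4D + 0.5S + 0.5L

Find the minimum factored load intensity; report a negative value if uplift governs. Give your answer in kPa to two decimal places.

Eq. 1: 0.85(1.0) - 1.3(3.3) = 0.85 - 4.29 = -3.44
Eq. 2: 1.0(1.0) - 1.0(5.4) + 0.2(5.0) = 1.00 - 5.40 + 1.00 = -3.40
Eq. 3: 1.4(1.0) + 0.5(1.4) + 0.5(5.0) = 1.40 + 0.70 + 2.50 = 4.60
Combination 1 gives the minimum: -3.44 kPa.

-3.44 kPa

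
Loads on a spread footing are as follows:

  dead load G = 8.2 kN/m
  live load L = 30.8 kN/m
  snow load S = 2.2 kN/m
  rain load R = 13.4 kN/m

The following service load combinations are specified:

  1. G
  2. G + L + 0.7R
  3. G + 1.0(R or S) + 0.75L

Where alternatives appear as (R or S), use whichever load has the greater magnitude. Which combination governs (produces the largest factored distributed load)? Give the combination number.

Combination 2

(R or S) → R = 13.4 kN/m.
1. 1.0(8.2) = 8.2
2. 1.0(8.2) + 1.0(30.8) + 0.7(13.4) = 8.2 + 30.8 + 9.4 = 48.4
3. 1.0(8.2) + 1.0(13.4) + 0.75(30.8) = 8.2 + 13.4 + 23.1 = 44.7
The largest value is 48.4 kN/m from combination 2.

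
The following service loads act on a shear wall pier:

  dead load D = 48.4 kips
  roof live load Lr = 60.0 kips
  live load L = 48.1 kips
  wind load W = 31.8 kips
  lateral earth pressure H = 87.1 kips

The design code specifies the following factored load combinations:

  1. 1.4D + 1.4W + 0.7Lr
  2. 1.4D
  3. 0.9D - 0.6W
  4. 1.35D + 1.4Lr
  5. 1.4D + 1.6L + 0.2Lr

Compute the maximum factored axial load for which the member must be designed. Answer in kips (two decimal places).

1. 1.4(48.4) + 1.4(31.8) + 0.7(60.0) = 154.28
2. 1.4(48.4) = 67.76
3. 0.9(48.4) - 0.6(31.8) = 24.48
4. 1.35(48.4) + 1.4(60.0) = 149.34
5. 1.4(48.4) + 1.6(48.1) + 0.2(60.0) = 156.72
The controlling combination is 5, giving 156.72 kips.

156.72 kips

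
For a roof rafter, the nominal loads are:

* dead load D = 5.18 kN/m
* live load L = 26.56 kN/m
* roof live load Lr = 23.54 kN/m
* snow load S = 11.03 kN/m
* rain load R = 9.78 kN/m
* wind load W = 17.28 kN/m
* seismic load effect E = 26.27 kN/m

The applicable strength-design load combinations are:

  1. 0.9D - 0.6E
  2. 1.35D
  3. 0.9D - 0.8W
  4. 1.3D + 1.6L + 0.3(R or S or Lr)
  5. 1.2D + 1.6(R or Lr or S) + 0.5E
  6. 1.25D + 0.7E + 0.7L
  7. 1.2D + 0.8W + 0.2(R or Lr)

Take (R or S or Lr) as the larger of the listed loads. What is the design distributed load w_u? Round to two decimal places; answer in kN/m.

(R or S or Lr) → Lr = 23.54 kN/m; (R or Lr or S) → Lr = 23.54 kN/m; (R or Lr) → Lr = 23.54 kN/m.
1. 0.9(5.18) - 0.6(26.27) = 4.66 - 15.76 = -11.10
2. 1.35(5.18) = 6.99
3. 0.9(5.18) - 0.8(17.28) = 4.66 - 13.82 = -9.16
4. 1.3(5.18) + 1.6(26.56) + 0.3(23.54) = 6.73 + 42.50 + 7.06 = 56.29
5. 1.2(5.18) + 1.6(23.54) + 0.5(26.27) = 6.22 + 37.66 + 13.14 = 57.02
6. 1.25(5.18) + 0.7(26.27) + 0.7(26.56) = 6.48 + 18.39 + 18.59 = 43.46
7. 1.2(5.18) + 0.8(17.28) + 0.2(23.54) = 6.22 + 13.82 + 4.71 = 24.75
Combination 5 governs: w_u = 57.02 kN/m.

57.02 kN/m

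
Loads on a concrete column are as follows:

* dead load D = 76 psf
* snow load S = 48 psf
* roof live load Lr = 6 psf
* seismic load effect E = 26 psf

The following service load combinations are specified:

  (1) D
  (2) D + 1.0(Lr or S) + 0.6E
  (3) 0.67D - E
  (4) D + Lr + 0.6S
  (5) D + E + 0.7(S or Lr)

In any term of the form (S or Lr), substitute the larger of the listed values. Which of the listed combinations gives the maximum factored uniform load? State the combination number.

(Lr or S) → S = 48 psf; (S or Lr) → S = 48 psf.
(1) 1.0(76) = 76.0
(2) 1.0(76) + 1.0(48) + 0.6(26) = 76.0 + 48.0 + 15.6 = 139.6
(3) 0.67(76) - 1.0(26) = 50.9 - 26.0 = 24.9
(4) 1.0(76) + 1.0(6) + 0.6(48) = 76.0 + 6.0 + 28.8 = 110.8
(5) 1.0(76) + 1.0(26) + 0.7(48) = 76.0 + 26.0 + 33.6 = 135.6
The largest value is 139.6 psf from combination 2.

Combination 2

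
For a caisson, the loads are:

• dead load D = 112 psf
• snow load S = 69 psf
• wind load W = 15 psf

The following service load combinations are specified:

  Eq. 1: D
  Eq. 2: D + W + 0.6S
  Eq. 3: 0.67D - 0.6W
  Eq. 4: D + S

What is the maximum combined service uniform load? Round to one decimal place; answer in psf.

Eq. 1: 1.0(112) = 112.0
Eq. 2: 1.0(112) + 1.0(15) + 0.6(69) = 168.4
Eq. 3: 0.67(112) - 0.6(15) = 66.0
Eq. 4: 1.0(112) + 1.0(69) = 181.0
Maximum is from combination 4.

181.0 psf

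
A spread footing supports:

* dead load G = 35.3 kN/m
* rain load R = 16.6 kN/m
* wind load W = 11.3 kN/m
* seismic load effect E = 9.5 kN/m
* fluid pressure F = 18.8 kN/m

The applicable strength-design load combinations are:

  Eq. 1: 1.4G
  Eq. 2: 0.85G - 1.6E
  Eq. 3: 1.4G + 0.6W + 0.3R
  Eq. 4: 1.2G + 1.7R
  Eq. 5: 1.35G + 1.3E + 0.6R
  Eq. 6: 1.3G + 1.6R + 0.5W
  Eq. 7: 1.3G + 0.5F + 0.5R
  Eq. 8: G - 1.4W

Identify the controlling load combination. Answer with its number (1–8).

Combination 6

Eq. 1: 1.4(35.3) = 49.4
Eq. 2: 0.85(35.3) - 1.6(9.5) = 30.0 - 15.2 = 14.8
Eq. 3: 1.4(35.3) + 0.6(11.3) + 0.3(16.6) = 49.4 + 6.8 + 5.0 = 61.2
Eq. 4: 1.2(35.3) + 1.7(16.6) = 42.4 + 28.2 = 70.6
Eq. 5: 1.35(35.3) + 1.3(9.5) + 0.6(16.6) = 70.0
Eq. 6: 1.3(35.3) + 1.6(16.6) + 0.5(11.3) = 78.1
Eq. 7: 1.3(35.3) + 0.5(18.8) + 0.5(16.6) = 45.9 + 9.4 + 8.3 = 63.6
Eq. 8: 1.0(35.3) - 1.4(11.3) = 35.3 - 15.8 = 19.5
The largest value is 78.1 kN/m from combination 6.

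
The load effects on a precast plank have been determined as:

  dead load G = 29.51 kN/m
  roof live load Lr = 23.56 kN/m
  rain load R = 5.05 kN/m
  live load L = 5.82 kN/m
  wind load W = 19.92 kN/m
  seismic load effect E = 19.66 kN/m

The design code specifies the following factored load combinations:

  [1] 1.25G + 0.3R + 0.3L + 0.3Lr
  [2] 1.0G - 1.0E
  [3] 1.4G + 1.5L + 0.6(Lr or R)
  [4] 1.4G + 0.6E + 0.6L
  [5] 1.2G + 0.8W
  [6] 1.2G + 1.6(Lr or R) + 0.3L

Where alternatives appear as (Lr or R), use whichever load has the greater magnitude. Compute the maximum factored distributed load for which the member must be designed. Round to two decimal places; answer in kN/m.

74.85 kN/m

(Lr or R) → Lr = 23.56 kN/m.
[1] 1.25(29.51) + 0.3(5.05) + 0.3(5.82) + 0.3(23.56) = 47.22
[2] 1.0(29.51) - 1.0(19.66) = 29.51 - 19.66 = 9.85
[3] 1.4(29.51) + 1.5(5.82) + 0.6(23.56) = 41.31 + 8.73 + 14.14 = 64.18
[4] 1.4(29.51) + 0.6(19.66) + 0.6(5.82) = 41.31 + 11.80 + 3.49 = 56.60
[5] 1.2(29.51) + 0.8(19.92) = 35.41 + 15.94 = 51.35
[6] 1.2(29.51) + 1.6(23.56) + 0.3(5.82) = 74.85
The controlling combination is 6, giving 74.85 kN/m.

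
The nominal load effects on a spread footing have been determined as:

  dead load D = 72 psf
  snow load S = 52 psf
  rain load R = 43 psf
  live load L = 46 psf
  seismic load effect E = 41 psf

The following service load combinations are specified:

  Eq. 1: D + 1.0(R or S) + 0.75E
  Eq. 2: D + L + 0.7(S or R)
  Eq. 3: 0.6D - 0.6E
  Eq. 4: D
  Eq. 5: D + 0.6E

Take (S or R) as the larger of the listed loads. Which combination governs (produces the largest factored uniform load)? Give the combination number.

Combination 1

(R or S) → S = 52 psf; (S or R) → S = 52 psf.
Eq. 1: 1.0(72) + 1.0(52) + 0.75(41) = 154.75
Eq. 2: 1.0(72) + 1.0(46) + 0.7(52) = 154.40
Eq. 3: 0.6(72) - 0.6(41) = 18.60
Eq. 4: 1.0(72) = 72.00
Eq. 5: 1.0(72) + 0.6(41) = 96.60
The largest value is 154.75 psf from combination 1.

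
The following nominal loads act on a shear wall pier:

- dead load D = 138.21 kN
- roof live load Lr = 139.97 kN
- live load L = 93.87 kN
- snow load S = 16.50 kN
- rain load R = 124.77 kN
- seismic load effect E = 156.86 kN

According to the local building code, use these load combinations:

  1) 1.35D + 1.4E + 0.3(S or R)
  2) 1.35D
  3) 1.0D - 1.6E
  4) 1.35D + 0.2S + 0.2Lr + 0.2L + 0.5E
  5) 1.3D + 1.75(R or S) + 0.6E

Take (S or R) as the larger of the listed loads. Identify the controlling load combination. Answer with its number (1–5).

(S or R) → R = 124.77 kN; (R or S) → R = 124.77 kN.
1) 1.35(138.21) + 1.4(156.86) + 0.3(124.77) = 443.62
2) 1.35(138.21) = 186.58
3) 1.0(138.21) - 1.6(156.86) = -112.77
4) 1.35(138.21) + 0.2(16.50) + 0.2(139.97) + 0.2(93.87) + 0.5(156.86) = 315.08
5) 1.3(138.21) + 1.75(124.77) + 0.6(156.86) = 492.14
The largest value is 492.14 kN from combination 5.

Combination 5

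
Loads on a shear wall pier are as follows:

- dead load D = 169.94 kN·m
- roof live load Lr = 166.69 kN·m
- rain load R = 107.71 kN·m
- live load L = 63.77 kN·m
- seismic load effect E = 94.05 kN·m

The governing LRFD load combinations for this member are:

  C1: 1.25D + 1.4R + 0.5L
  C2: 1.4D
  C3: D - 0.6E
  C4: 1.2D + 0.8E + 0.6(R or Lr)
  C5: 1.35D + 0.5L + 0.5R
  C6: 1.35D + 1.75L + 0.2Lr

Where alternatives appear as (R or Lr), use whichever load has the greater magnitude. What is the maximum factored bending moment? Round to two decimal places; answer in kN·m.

(R or Lr) → Lr = 166.69 kN·m.
C1: 1.25(169.94) + 1.4(107.71) + 0.5(63.77) = 395.10
C2: 1.4(169.94) = 237.92
C3: 1.0(169.94) - 0.6(94.05) = 113.51
C4: 1.2(169.94) + 0.8(94.05) + 0.6(166.69) = 379.18
C5: 1.35(169.94) + 0.5(63.77) + 0.5(107.71) = 315.16
C6: 1.35(169.94) + 1.75(63.77) + 0.2(166.69) = 374.35
Maximum is from combination 1.

395.10 kN·m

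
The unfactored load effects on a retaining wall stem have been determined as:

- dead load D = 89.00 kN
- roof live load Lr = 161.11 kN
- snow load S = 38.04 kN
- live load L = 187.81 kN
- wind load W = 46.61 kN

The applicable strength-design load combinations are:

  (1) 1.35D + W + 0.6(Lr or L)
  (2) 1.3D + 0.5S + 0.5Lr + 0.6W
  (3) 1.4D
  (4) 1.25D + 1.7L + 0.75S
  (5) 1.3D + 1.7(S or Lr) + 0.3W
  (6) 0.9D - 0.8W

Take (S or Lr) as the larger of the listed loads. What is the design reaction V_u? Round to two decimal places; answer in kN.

(Lr or L) → L = 187.81 kN; (S or Lr) → Lr = 161.11 kN.
(1) 1.35(89.00) + 1.0(46.61) + 0.6(187.81) = 120.15 + 46.61 + 112.69 = 279.45
(2) 1.3(89.00) + 0.5(38.04) + 0.5(161.11) + 0.6(46.61) = 243.24
(3) 1.4(89.00) = 124.60
(4) 1.25(89.00) + 1.7(187.81) + 0.75(38.04) = 111.25 + 319.28 + 28.53 = 459.06
(5) 1.3(89.00) + 1.7(161.11) + 0.3(46.61) = 115.70 + 273.89 + 13.98 = 403.57
(6) 0.9(89.00) - 0.8(46.61) = 80.10 - 37.29 = 42.81
Combination 4 governs: V_u = 459.06 kN.

459.06 kN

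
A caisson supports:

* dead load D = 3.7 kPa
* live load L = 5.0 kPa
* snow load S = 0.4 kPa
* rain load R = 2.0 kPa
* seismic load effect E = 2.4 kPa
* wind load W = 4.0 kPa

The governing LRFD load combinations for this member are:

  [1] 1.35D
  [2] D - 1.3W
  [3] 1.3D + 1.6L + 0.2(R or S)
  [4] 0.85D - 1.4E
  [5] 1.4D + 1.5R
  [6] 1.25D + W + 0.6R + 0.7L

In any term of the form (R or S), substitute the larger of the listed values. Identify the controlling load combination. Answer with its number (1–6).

Combination 6

(R or S) → R = 2.0 kPa.
[1] 1.35(3.7) = 5.0
[2] 1.0(3.7) - 1.3(4.0) = 3.7 - 5.2 = -1.5
[3] 1.3(3.7) + 1.6(5.0) + 0.2(2.0) = 4.8 + 8.0 + 0.4 = 13.2
[4] 0.85(3.7) - 1.4(2.4) = -0.2
[5] 1.4(3.7) + 1.5(2.0) = 5.2 + 3.0 = 8.2
[6] 1.25(3.7) + 1.0(4.0) + 0.6(2.0) + 0.7(5.0) = 4.6 + 4.0 + 1.2 + 3.5 = 13.3
The largest value is 13.3 kPa from combination 6.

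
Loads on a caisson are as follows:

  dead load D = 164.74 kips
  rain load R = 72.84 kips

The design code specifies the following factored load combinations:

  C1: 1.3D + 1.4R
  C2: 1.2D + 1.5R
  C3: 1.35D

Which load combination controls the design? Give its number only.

C1: 1.3(164.74) + 1.4(72.84) = 214.16 + 101.98 = 316.14
C2: 1.2(164.74) + 1.5(72.84) = 197.69 + 109.26 = 306.95
C3: 1.35(164.74) = 222.40
The largest value is 316.14 kips from combination 1.

Combination 1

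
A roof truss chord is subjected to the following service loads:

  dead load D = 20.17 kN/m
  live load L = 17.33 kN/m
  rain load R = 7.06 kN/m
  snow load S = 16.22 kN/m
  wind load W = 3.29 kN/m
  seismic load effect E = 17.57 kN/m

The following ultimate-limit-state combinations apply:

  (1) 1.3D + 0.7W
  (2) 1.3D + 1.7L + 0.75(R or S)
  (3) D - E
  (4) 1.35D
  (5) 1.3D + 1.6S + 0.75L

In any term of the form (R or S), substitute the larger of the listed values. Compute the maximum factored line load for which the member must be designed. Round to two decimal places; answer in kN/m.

(R or S) → S = 16.22 kN/m.
(1) 1.3(20.17) + 0.7(3.29) = 28.52
(2) 1.3(20.17) + 1.7(17.33) + 0.75(16.22) = 67.85
(3) 1.0(20.17) - 1.0(17.57) = 2.60
(4) 1.35(20.17) = 27.23
(5) 1.3(20.17) + 1.6(16.22) + 0.75(17.33) = 65.17
Maximum is from combination 2.

67.85 kN/m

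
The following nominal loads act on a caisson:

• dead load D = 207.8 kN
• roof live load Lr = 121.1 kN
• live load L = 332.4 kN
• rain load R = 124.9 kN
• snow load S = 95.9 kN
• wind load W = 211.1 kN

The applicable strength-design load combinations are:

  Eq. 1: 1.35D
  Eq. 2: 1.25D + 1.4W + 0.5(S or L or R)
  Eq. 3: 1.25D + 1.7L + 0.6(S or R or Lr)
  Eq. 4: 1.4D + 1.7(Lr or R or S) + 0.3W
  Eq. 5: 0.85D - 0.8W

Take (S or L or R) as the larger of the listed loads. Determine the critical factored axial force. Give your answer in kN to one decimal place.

899.8 kN

(S or L or R) → L = 332.4 kN; (S or R or Lr) → R = 124.9 kN; (Lr or R or S) → R = 124.9 kN.
Eq. 1: 1.35(207.8) = 280.5
Eq. 2: 1.25(207.8) + 1.4(211.1) + 0.5(332.4) = 259.8 + 295.5 + 166.2 = 721.5
Eq. 3: 1.25(207.8) + 1.7(332.4) + 0.6(124.9) = 259.8 + 565.1 + 74.9 = 899.8
Eq. 4: 1.4(207.8) + 1.7(124.9) + 0.3(211.1) = 566.6
Eq. 5: 0.85(207.8) - 0.8(211.1) = 7.8
The controlling combination is 3, giving 899.8 kN.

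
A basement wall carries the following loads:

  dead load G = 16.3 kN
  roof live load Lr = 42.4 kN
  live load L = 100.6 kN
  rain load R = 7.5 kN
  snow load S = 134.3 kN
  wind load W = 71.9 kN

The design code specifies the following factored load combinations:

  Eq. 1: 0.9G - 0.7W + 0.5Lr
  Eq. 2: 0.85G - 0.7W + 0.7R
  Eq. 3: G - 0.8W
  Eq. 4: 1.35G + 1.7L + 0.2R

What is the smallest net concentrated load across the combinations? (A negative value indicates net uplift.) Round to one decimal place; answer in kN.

Eq. 1: 0.9(16.3) - 0.7(71.9) + 0.5(42.4) = -14.5
Eq. 2: 0.85(16.3) - 0.7(71.9) + 0.7(7.5) = -31.2
Eq. 3: 1.0(16.3) - 0.8(71.9) = -41.2
Eq. 4: 1.35(16.3) + 1.7(100.6) + 0.2(7.5) = 194.5
Combination 3 gives the minimum: -41.2 kN.

-41.2 kN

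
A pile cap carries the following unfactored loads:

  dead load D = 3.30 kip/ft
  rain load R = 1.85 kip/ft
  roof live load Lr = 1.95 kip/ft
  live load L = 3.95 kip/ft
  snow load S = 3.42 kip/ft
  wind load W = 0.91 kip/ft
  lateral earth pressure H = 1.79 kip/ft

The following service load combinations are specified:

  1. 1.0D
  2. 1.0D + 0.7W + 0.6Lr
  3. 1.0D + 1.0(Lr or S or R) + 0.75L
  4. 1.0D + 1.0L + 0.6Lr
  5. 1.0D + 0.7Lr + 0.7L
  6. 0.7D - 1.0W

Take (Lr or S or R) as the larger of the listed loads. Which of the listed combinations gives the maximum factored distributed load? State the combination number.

(Lr or S or R) → S = 3.42 kip/ft.
1. 1.0(3.30) = 3.30
2. 1.0(3.30) + 0.7(0.91) + 0.6(1.95) = 5.11
3. 1.0(3.30) + 1.0(3.42) + 0.75(3.95) = 9.68
4. 1.0(3.30) + 1.0(3.95) + 0.6(1.95) = 8.42
5. 1.0(3.30) + 0.7(1.95) + 0.7(3.95) = 7.43
6. 0.7(3.30) - 1.0(0.91) = 1.40
The largest value is 9.68 kip/ft from combination 3.

Combination 3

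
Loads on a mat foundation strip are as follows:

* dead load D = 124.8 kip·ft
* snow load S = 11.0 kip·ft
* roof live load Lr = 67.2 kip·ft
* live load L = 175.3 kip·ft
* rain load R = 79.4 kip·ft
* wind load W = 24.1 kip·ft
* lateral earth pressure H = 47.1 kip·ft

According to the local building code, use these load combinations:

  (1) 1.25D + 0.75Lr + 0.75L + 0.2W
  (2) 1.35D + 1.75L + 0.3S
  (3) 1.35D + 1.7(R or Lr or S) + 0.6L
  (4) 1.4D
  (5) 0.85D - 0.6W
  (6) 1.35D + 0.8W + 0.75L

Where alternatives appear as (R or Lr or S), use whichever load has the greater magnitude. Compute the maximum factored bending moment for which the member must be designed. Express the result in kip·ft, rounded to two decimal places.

478.56 kip·ft

(R or Lr or S) → R = 79.4 kip·ft.
(1) 1.25(124.8) + 0.75(67.2) + 0.75(175.3) + 0.2(24.1) = 342.70
(2) 1.35(124.8) + 1.75(175.3) + 0.3(11.0) = 478.56
(3) 1.35(124.8) + 1.7(79.4) + 0.6(175.3) = 408.64
(4) 1.4(124.8) = 174.72
(5) 0.85(124.8) - 0.6(24.1) = 91.62
(6) 1.35(124.8) + 0.8(24.1) + 0.75(175.3) = 319.24
Maximum is from combination 2.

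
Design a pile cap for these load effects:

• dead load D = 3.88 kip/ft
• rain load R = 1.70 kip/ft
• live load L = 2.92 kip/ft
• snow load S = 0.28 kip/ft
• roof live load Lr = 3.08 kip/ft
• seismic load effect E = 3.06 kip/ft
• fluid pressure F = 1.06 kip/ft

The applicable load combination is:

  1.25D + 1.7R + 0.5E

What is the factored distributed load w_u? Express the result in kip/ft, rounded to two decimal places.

1.25(3.88) + 1.7(1.70) + 0.5(3.06) = 4.85 + 2.89 + 1.53 = 9.27
w_u = 9.27 kip/ft.

9.27 kip/ft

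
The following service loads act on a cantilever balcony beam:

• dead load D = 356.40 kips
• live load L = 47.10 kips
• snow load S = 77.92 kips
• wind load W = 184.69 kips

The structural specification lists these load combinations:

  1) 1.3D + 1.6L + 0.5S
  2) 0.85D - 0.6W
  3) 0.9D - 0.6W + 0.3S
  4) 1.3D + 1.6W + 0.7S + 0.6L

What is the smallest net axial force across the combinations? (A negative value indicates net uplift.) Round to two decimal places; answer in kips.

192.13 kips

1) 1.3(356.40) + 1.6(47.10) + 0.5(77.92) = 577.64
2) 0.85(356.40) - 0.6(184.69) = 192.13
3) 0.9(356.40) - 0.6(184.69) + 0.3(77.92) = 233.32
4) 1.3(356.40) + 1.6(184.69) + 0.7(77.92) + 0.6(47.10) = 841.63
Combination 2 gives the minimum: 192.13 kips.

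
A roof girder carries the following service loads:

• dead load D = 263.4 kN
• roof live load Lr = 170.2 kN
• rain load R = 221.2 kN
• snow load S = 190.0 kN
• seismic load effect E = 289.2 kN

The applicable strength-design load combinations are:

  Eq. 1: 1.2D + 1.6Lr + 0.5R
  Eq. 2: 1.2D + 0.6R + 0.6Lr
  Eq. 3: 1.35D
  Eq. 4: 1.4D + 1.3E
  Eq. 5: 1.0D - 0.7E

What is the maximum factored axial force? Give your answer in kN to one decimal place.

744.7 kN

Eq. 1: 1.2(263.4) + 1.6(170.2) + 0.5(221.2) = 316.1 + 272.3 + 110.6 = 699.0
Eq. 2: 1.2(263.4) + 0.6(221.2) + 0.6(170.2) = 316.1 + 132.7 + 102.1 = 550.9
Eq. 3: 1.35(263.4) = 355.6
Eq. 4: 1.4(263.4) + 1.3(289.2) = 744.7
Eq. 5: 1.0(263.4) - 0.7(289.2) = 263.4 - 202.4 = 61.0
The controlling combination is 4, giving 744.7 kN.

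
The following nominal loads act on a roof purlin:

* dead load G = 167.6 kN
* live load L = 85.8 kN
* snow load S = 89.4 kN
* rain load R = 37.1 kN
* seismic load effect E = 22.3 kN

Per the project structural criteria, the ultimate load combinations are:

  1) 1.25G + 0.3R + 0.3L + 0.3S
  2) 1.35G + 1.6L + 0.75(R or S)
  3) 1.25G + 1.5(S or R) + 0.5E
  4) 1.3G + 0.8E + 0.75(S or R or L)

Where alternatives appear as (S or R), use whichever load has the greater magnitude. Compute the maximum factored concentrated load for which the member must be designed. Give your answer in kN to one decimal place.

430.6 kN

(R or S) → S = 89.4 kN; (S or R) → S = 89.4 kN; (S or R or L) → S = 89.4 kN.
1) 1.25(167.6) + 0.3(37.1) + 0.3(85.8) + 0.3(89.4) = 273.2
2) 1.35(167.6) + 1.6(85.8) + 0.75(89.4) = 430.6
3) 1.25(167.6) + 1.5(89.4) + 0.5(22.3) = 209.5 + 134.1 + 11.2 = 354.8
4) 1.3(167.6) + 0.8(22.3) + 0.75(89.4) = 217.9 + 17.8 + 67.1 = 302.8
Maximum is from combination 2.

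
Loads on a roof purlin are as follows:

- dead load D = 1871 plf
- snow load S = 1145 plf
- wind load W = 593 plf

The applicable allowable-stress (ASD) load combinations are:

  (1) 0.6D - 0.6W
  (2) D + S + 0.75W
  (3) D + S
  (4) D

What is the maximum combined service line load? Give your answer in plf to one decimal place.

(1) 0.6(1871) - 0.6(593) = 1122.6 - 355.8 = 766.8
(2) 1.0(1871) + 1.0(1145) + 0.75(593) = 1871.0 + 1145.0 + 444.8 = 3460.8
(3) 1.0(1871) + 1.0(1145) = 1871.0 + 1145.0 = 3016.0
(4) 1.0(1871) = 1871.0
Combination 2 governs: w = 3460.8 plf.

3460.8 plf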